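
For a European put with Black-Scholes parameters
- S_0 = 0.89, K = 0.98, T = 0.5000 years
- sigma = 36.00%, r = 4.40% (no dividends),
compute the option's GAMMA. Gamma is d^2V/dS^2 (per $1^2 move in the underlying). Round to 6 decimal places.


Answer: Gamma = 1.737164

Derivation:
d1 = -0.1647209526; d2 = -0.4192793939
phi(d1) = 0.3935665787; exp(-qT) = 1.0000000000; exp(-rT) = 0.9782402351
Gamma = exp(-qT) * phi(d1) / (S * sigma * sqrt(T)) = 1.0000000000 * 0.3935665787 / (0.8900 * 0.3600 * 0.7071067812) = 1.737164


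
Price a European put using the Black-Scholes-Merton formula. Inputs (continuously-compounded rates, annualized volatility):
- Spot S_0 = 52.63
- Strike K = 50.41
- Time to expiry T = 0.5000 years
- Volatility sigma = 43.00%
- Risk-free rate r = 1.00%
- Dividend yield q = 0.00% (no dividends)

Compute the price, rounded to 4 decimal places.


d1 = (ln(S/K) + (r - q + 0.5*sigma^2) * T) / (sigma * sqrt(T)) = 0.31021179
d2 = d1 - sigma * sqrt(T) = 0.00615588
exp(-rT) = 0.99501248; exp(-qT) = 1.00000000
P = K * exp(-rT) * N(-d2) - S_0 * exp(-qT) * N(-d1)
N(-d1) = 0.37819995; N(-d2) = 0.49754418
P = 50.4100 * 0.99501248 * 0.49754418 - 52.6300 * 1.00000000 * 0.37819995 = 5.0514

Answer: Price = 5.0514


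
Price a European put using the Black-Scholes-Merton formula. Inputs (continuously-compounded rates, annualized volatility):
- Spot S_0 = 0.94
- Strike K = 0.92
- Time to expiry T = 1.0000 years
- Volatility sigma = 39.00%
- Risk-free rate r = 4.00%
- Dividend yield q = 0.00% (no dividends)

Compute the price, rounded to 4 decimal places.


Answer: Price = 0.1147

Derivation:
d1 = (ln(S/K) + (r - q + 0.5*sigma^2) * T) / (sigma * sqrt(T)) = 0.35270822
d2 = d1 - sigma * sqrt(T) = -0.03729178
exp(-rT) = 0.96078944; exp(-qT) = 1.00000000
P = K * exp(-rT) * N(-d2) - S_0 * exp(-qT) * N(-d1)
N(-d1) = 0.36215360; N(-d2) = 0.51487382
P = 0.9200 * 0.96078944 * 0.51487382 - 0.9400 * 1.00000000 * 0.36215360 = 0.1147


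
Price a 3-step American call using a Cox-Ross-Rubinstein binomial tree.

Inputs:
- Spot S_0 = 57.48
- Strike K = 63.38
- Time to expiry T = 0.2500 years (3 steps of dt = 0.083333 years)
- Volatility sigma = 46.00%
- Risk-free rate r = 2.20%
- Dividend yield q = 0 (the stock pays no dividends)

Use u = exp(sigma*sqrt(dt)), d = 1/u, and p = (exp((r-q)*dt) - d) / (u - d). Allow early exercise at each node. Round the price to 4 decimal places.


dt = T/N = 0.083333
u = exp(sigma*sqrt(dt)) = 1.142011; d = 1/u = 0.875648
p = (exp((r-q)*dt) - d) / (u - d) = 0.473740
Discount per step: exp(-r*dt) = 0.998168
Stock lattice S(k, i) with i counting down-moves:
  k=0: S(0,0) = 57.4800
  k=1: S(1,0) = 65.6428; S(1,1) = 50.3323
  k=2: S(2,0) = 74.9648; S(2,1) = 57.4800; S(2,2) = 44.0734
  k=3: S(3,0) = 85.6106; S(3,1) = 65.6428; S(3,2) = 50.3323; S(3,3) = 38.5928
Terminal payoffs V(N, i) = max(S_T - K, 0):
  V(3,0) = 22.230569; V(3,1) = 2.262780; V(3,2) = 0.000000; V(3,3) = 0.000000
Backward induction: V(k, i) = exp(-r*dt) * [p * V(k+1, i) + (1-p) * V(k+1, i+1)]; then take max(V_cont, immediate exercise) for American.
  V(2,0) = exp(-r*dt) * [p*22.230569 + (1-p)*2.262780] = 11.700854; exercise = 11.584764; V(2,0) = max -> 11.700854
  V(2,1) = exp(-r*dt) * [p*2.262780 + (1-p)*0.000000] = 1.070007; exercise = 0.000000; V(2,1) = max -> 1.070007
  V(2,2) = exp(-r*dt) * [p*0.000000 + (1-p)*0.000000] = 0.000000; exercise = 0.000000; V(2,2) = max -> 0.000000
  V(1,0) = exp(-r*dt) * [p*11.700854 + (1-p)*1.070007] = 6.095082; exercise = 2.262780; V(1,0) = max -> 6.095082
  V(1,1) = exp(-r*dt) * [p*1.070007 + (1-p)*0.000000] = 0.505977; exercise = 0.000000; V(1,1) = max -> 0.505977
  V(0,0) = exp(-r*dt) * [p*6.095082 + (1-p)*0.505977] = 3.147984; exercise = 0.000000; V(0,0) = max -> 3.147984

Answer: Price = V(0,0) = 3.1480


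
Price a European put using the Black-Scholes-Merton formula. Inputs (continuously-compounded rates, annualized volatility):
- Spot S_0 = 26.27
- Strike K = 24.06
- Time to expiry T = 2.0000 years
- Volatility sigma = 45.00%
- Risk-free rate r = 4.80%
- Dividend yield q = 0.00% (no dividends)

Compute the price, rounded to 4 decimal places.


d1 = (ln(S/K) + (r - q + 0.5*sigma^2) * T) / (sigma * sqrt(T)) = 0.60713271
d2 = d1 - sigma * sqrt(T) = -0.02926339
exp(-rT) = 0.90846402; exp(-qT) = 1.00000000
P = K * exp(-rT) * N(-d2) - S_0 * exp(-qT) * N(-d1)
N(-d1) = 0.27188142; N(-d2) = 0.51167274
P = 24.0600 * 0.90846402 * 0.51167274 - 26.2700 * 1.00000000 * 0.27188142 = 4.0416

Answer: Price = 4.0416


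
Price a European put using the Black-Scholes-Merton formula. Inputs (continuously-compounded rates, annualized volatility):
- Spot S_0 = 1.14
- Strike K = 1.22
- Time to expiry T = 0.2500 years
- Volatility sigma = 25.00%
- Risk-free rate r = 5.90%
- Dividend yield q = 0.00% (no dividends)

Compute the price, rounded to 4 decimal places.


Answer: Price = 0.0946

Derivation:
d1 = (ln(S/K) + (r - q + 0.5*sigma^2) * T) / (sigma * sqrt(T)) = -0.36208077
d2 = d1 - sigma * sqrt(T) = -0.48708077
exp(-rT) = 0.98535825; exp(-qT) = 1.00000000
P = K * exp(-rT) * N(-d2) - S_0 * exp(-qT) * N(-d1)
N(-d1) = 0.64135416; N(-d2) = 0.68689945
P = 1.2200 * 0.98535825 * 0.68689945 - 1.1400 * 1.00000000 * 0.64135416 = 0.0946


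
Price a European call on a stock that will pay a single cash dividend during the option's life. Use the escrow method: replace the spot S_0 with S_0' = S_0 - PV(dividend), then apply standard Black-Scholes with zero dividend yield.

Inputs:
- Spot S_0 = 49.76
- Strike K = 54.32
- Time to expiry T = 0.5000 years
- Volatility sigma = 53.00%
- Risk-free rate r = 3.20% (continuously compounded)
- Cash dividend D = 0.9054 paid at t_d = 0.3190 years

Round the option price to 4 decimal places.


PV(D) = D * exp(-r * t_d) = 0.9054 * 0.98984392 = 0.89620469
S_0' = S_0 - PV(D) = 49.7600 - 0.89620469 = 48.86379531
d1 = (ln(S_0'/K) + (r + sigma^2/2)*T) / (sigma*sqrt(T)) = -0.05238125
d2 = d1 - sigma*sqrt(T) = -0.42714785
exp(-rT) = 0.98412732
N(d1) = 0.47911246; N(d2) = 0.33463582
C = S_0' * N(d1) - K * exp(-rT) * N(d2) = 48.86379531 * 0.47911246 - 54.3200 * 0.98412732 * 0.33463582 = 5.5224

Answer: Price = 5.5224


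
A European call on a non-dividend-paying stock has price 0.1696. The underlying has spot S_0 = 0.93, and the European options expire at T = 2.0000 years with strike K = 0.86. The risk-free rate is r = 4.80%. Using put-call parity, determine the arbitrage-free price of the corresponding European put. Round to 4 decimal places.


Put-call parity: C - P = S_0 * exp(-qT) - K * exp(-rT).
S_0 * exp(-qT) = 0.9300 * 1.00000000 = 0.93000000
K * exp(-rT) = 0.8600 * 0.90846402 = 0.78127905
P = C - S*exp(-qT) + K*exp(-rT)
P = 0.1696 - 0.93000000 + 0.78127905 = 0.0209

Answer: Put price = 0.0209


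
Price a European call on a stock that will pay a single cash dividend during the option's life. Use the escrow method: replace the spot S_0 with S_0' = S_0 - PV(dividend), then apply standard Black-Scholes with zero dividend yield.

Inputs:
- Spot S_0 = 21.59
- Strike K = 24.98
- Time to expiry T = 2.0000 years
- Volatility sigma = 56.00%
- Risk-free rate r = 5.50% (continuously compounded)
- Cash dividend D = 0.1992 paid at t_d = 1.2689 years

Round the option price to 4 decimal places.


PV(D) = D * exp(-r * t_d) = 0.1992 * 0.93259011 = 0.18577195
S_0' = S_0 - PV(D) = 21.5900 - 0.18577195 = 21.40422805
d1 = (ln(S_0'/K) + (r + sigma^2/2)*T) / (sigma*sqrt(T)) = 0.33980644
d2 = d1 - sigma*sqrt(T) = -0.45215316
exp(-rT) = 0.89583414
N(d1) = 0.63299885; N(d2) = 0.32557933
C = S_0' * N(d1) - K * exp(-rT) * N(d2) = 21.40422805 * 0.63299885 - 24.9800 * 0.89583414 * 0.32557933 = 6.2631

Answer: Price = 6.2631


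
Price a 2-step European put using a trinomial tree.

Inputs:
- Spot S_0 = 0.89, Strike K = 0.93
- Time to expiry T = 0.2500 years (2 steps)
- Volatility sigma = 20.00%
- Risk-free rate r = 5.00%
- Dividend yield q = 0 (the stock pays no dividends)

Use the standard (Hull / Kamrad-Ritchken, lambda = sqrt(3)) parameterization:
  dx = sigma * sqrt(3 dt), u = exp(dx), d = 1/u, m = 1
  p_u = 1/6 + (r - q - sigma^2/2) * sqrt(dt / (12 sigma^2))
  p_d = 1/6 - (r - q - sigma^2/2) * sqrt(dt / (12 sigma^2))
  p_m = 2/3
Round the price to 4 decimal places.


dt = T/N = 0.125000; dx = sigma*sqrt(3*dt) = 0.122474
u = exp(dx) = 1.130290; d = 1/u = 0.884728
p_u = 0.181976, p_m = 0.666667, p_d = 0.151357
Discount per step: exp(-r*dt) = 0.993769
Stock lattice S(k, j) with j the centered position index:
  k=0: S(0,+0) = 0.8900
  k=1: S(1,-1) = 0.7874; S(1,+0) = 0.8900; S(1,+1) = 1.0060
  k=2: S(2,-2) = 0.6966; S(2,-1) = 0.7874; S(2,+0) = 0.8900; S(2,+1) = 1.0060; S(2,+2) = 1.1370
Terminal payoffs V(N, j) = max(K - S_T, 0):
  V(2,-2) = 0.233357; V(2,-1) = 0.142592; V(2,+0) = 0.040000; V(2,+1) = 0.000000; V(2,+2) = 0.000000
Backward induction: V(k, j) = exp(-r*dt) * [p_u * V(k+1, j+1) + p_m * V(k+1, j) + p_d * V(k+1, j-1)]
  V(1,-1) = exp(-r*dt) * [p_u*0.040000 + p_m*0.142592 + p_d*0.233357] = 0.136803
  V(1,+0) = exp(-r*dt) * [p_u*0.000000 + p_m*0.040000 + p_d*0.142592] = 0.047948
  V(1,+1) = exp(-r*dt) * [p_u*0.000000 + p_m*0.000000 + p_d*0.040000] = 0.006017
  V(0,+0) = exp(-r*dt) * [p_u*0.006017 + p_m*0.047948 + p_d*0.136803] = 0.053432

Answer: Price = V(0,0) = 0.0534


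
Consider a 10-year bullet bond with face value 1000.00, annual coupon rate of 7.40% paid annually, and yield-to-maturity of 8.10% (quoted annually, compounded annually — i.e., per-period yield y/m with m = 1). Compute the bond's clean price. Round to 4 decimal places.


Coupon per period c = face * coupon_rate / m = 74.000000
Periods per year m = 1; per-period yield y/m = 0.081000
Number of cashflows N = 10
Cashflows (t years, CF_t, discount factor 1/(1+y/m)^(m*t), PV):
  t = 1.0000: CF_t = 74.000000, DF = 0.925069, PV = 68.455134
  t = 2.0000: CF_t = 74.000000, DF = 0.855753, PV = 63.325749
  t = 3.0000: CF_t = 74.000000, DF = 0.791631, PV = 58.580711
  t = 4.0000: CF_t = 74.000000, DF = 0.732314, PV = 54.191222
  t = 5.0000: CF_t = 74.000000, DF = 0.677441, PV = 50.130640
  t = 6.0000: CF_t = 74.000000, DF = 0.626680, PV = 46.374320
  t = 7.0000: CF_t = 74.000000, DF = 0.579722, PV = 42.899464
  t = 8.0000: CF_t = 74.000000, DF = 0.536284, PV = 39.684980
  t = 9.0000: CF_t = 74.000000, DF = 0.496099, PV = 36.711360
  t = 10.0000: CF_t = 1074.000000, DF = 0.458926, PV = 492.886975
Price P = sum_t PV_t = 953.240555

Answer: Price = 953.2406


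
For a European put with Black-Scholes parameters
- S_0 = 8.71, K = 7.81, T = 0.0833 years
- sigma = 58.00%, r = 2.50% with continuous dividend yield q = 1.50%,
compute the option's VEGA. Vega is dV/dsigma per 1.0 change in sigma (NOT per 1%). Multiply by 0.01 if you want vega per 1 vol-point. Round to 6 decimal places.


d1 = 0.7402168579; d2 = 0.5728187695
phi(d1) = 0.3033405942; exp(-qT) = 0.9987512803; exp(-rT) = 0.9979196669
Vega = S * exp(-qT) * phi(d1) * sqrt(T) = 8.7100 * 0.9987512803 * 0.3033405942 * 0.2886173938 = 0.761603

Answer: Vega = 0.761603


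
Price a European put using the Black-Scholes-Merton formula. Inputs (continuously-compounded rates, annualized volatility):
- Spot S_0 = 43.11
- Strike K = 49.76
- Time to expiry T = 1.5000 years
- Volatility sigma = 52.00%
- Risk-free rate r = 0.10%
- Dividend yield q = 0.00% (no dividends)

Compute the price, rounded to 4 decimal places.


d1 = (ln(S/K) + (r - q + 0.5*sigma^2) * T) / (sigma * sqrt(T)) = 0.09553566
d2 = d1 - sigma * sqrt(T) = -0.54133167
exp(-rT) = 0.99850112; exp(-qT) = 1.00000000
P = K * exp(-rT) * N(-d2) - S_0 * exp(-qT) * N(-d1)
N(-d1) = 0.46194468; N(-d2) = 0.70586050
P = 49.7600 * 0.99850112 * 0.70586050 - 43.1100 * 1.00000000 * 0.46194468 = 15.1565

Answer: Price = 15.1565


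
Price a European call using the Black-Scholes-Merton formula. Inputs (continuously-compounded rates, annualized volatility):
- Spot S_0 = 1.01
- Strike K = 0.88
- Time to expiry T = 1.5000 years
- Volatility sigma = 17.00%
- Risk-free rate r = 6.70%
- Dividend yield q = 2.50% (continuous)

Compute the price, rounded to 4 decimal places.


Answer: Price = 0.1932

Derivation:
d1 = (ln(S/K) + (r - q + 0.5*sigma^2) * T) / (sigma * sqrt(T)) = 1.06845159
d2 = d1 - sigma * sqrt(T) = 0.86024496
exp(-rT) = 0.90438511; exp(-qT) = 0.96319442
C = S_0 * exp(-qT) * N(d1) - K * exp(-rT) * N(d2)
N(d1) = 0.85734157; N(d2) = 0.80517299
C = 1.0100 * 0.96319442 * 0.85734157 - 0.8800 * 0.90438511 * 0.80517299 = 0.1932


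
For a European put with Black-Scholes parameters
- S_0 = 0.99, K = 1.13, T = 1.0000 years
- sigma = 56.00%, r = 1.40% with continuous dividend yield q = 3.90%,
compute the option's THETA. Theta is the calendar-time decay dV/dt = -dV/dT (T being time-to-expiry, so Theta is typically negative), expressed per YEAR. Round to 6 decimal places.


d1 = -0.0008356582; d2 = -0.5608356582
phi(d1) = 0.3989421411; exp(-qT) = 0.9617507091; exp(-rT) = 0.9860975443
Theta = -S*exp(-qT)*phi(d1)*sigma/(2*sqrt(T)) + r*K*exp(-rT)*N(-d2) - q*S*exp(-qT)*N(-d1)
N(-d1) = 0.5003333793; N(-d2) = 0.7125452121; sqrt(T) = 1.0000000000
Term 1 = -0.9900 * 0.9617507091 * 0.3989421411 * 0.5600 / (2 * 1.0000000000) = -0.1063568963
Term 2 = 0.0140 * 1.1300 * 0.9860975443 * 0.7125452121 = 0.0111157503
Term 3 = -0.0390 * 0.9900 * 0.9617507091 * 0.5003333793 = -0.0185789769
Theta = -0.1063568963 + (0.0111157503) + (-0.0185789769) = -0.113820

Answer: Theta = -0.113820


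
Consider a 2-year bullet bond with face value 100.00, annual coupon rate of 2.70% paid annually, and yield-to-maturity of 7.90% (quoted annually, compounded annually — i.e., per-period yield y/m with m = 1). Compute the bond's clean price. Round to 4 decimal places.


Answer: Price = 90.7143

Derivation:
Coupon per period c = face * coupon_rate / m = 2.700000
Periods per year m = 1; per-period yield y/m = 0.079000
Number of cashflows N = 2
Cashflows (t years, CF_t, discount factor 1/(1+y/m)^(m*t), PV):
  t = 1.0000: CF_t = 2.700000, DF = 0.926784, PV = 2.502317
  t = 2.0000: CF_t = 102.700000, DF = 0.858929, PV = 88.211977
Price P = sum_t PV_t = 90.714294


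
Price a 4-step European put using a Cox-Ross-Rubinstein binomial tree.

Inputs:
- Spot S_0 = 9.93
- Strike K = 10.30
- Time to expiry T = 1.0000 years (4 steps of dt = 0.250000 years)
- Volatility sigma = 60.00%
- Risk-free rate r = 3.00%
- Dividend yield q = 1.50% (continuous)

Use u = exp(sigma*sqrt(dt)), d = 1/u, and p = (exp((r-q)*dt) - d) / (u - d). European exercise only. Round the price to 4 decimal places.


dt = T/N = 0.250000
u = exp(sigma*sqrt(dt)) = 1.349859; d = 1/u = 0.740818
p = (exp((r-q)*dt) - d) / (u - d) = 0.431726
Discount per step: exp(-r*dt) = 0.992528
Stock lattice S(k, i) with i counting down-moves:
  k=0: S(0,0) = 9.9300
  k=1: S(1,0) = 13.4041; S(1,1) = 7.3563
  k=2: S(2,0) = 18.0936; S(2,1) = 9.9300; S(2,2) = 5.4497
  k=3: S(3,0) = 24.4239; S(3,1) = 13.4041; S(3,2) = 7.3563; S(3,3) = 4.0372
  k=4: S(4,0) = 32.9688; S(4,1) = 18.0936; S(4,2) = 9.9300; S(4,3) = 5.4497; S(4,4) = 2.9909
Terminal payoffs V(N, i) = max(K - S_T, 0):
  V(4,0) = 0.000000; V(4,1) = 0.000000; V(4,2) = 0.370000; V(4,3) = 4.850300; V(4,4) = 7.309141
Backward induction: V(k, i) = exp(-r*dt) * [p * V(k+1, i) + (1-p) * V(k+1, i+1)].
  V(3,0) = exp(-r*dt) * [p*0.000000 + (1-p)*0.000000] = 0.000000
  V(3,1) = exp(-r*dt) * [p*0.000000 + (1-p)*0.370000] = 0.208690
  V(3,2) = exp(-r*dt) * [p*0.370000 + (1-p)*4.850300] = 2.894249
  V(3,3) = exp(-r*dt) * [p*4.850300 + (1-p)*7.309141] = 6.200914
  V(2,0) = exp(-r*dt) * [p*0.000000 + (1-p)*0.208690] = 0.117707
  V(2,1) = exp(-r*dt) * [p*0.208690 + (1-p)*2.894249] = 1.721860
  V(2,2) = exp(-r*dt) * [p*2.894249 + (1-p)*6.200914] = 4.737673
  V(1,0) = exp(-r*dt) * [p*0.117707 + (1-p)*1.721860] = 1.021614
  V(1,1) = exp(-r*dt) * [p*1.721860 + (1-p)*4.737673] = 3.409996
  V(0,0) = exp(-r*dt) * [p*1.021614 + (1-p)*3.409996] = 2.361094

Answer: Price = V(0,0) = 2.3611


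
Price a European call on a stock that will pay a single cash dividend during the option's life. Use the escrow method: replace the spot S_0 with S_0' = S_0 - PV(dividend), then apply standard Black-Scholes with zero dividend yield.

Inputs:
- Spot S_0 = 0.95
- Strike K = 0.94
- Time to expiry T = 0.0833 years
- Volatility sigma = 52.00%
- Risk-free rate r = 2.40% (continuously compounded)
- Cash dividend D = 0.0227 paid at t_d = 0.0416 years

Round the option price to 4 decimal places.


PV(D) = D * exp(-r * t_d) = 0.0227 * 0.99900210 = 0.02267735
S_0' = S_0 - PV(D) = 0.9500 - 0.02267735 = 0.92732265
d1 = (ln(S_0'/K) + (r + sigma^2/2)*T) / (sigma*sqrt(T)) = -0.00211186
d2 = d1 - sigma*sqrt(T) = -0.15219290
exp(-rT) = 0.99800280
N(d1) = 0.49915749; N(d2) = 0.43951740
C = S_0' * N(d1) - K * exp(-rT) * N(d2) = 0.92732265 * 0.49915749 - 0.9400 * 0.99800280 * 0.43951740 = 0.0506

Answer: Price = 0.0506


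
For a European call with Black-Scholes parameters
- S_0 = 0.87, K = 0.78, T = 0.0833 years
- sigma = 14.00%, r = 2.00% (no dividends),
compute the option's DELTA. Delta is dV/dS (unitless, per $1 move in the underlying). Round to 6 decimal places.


Answer: Delta = 0.997145

Derivation:
d1 = 2.7639565728; d2 = 2.7235501377
phi(d1) = 0.0087503069; exp(-qT) = 1.0000000000; exp(-rT) = 0.9983353870
N(d1) = 0.9971447431
Delta = exp(-qT) * N(d1) = 1.0000000000 * 0.9971447431 = 0.997145


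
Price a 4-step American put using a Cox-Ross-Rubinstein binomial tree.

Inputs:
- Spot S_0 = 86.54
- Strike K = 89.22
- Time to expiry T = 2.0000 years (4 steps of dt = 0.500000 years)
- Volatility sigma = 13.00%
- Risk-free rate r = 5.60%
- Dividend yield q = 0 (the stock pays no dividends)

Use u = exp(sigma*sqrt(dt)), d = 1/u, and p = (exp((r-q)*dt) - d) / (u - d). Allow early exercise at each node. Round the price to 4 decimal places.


dt = T/N = 0.500000
u = exp(sigma*sqrt(dt)) = 1.096281; d = 1/u = 0.912175
p = (exp((r-q)*dt) - d) / (u - d) = 0.631270
Discount per step: exp(-r*dt) = 0.972388
Stock lattice S(k, i) with i counting down-moves:
  k=0: S(0,0) = 86.5400
  k=1: S(1,0) = 94.8722; S(1,1) = 78.9396
  k=2: S(2,0) = 104.0066; S(2,1) = 86.5400; S(2,2) = 72.0067
  k=3: S(3,0) = 114.0205; S(3,1) = 94.8722; S(3,2) = 78.9396; S(3,3) = 65.6827
  k=4: S(4,0) = 124.9986; S(4,1) = 104.0066; S(4,2) = 86.5400; S(4,3) = 72.0067; S(4,4) = 59.9141
Terminal payoffs V(N, i) = max(K - S_T, 0):
  V(4,0) = 0.000000; V(4,1) = 0.000000; V(4,2) = 2.680000; V(4,3) = 17.213314; V(4,4) = 29.305940
Backward induction: V(k, i) = exp(-r*dt) * [p * V(k+1, i) + (1-p) * V(k+1, i+1)]; then take max(V_cont, immediate exercise) for American.
  V(3,0) = exp(-r*dt) * [p*0.000000 + (1-p)*0.000000] = 0.000000; exercise = 0.000000; V(3,0) = max -> 0.000000
  V(3,1) = exp(-r*dt) * [p*0.000000 + (1-p)*2.680000] = 0.960911; exercise = 0.000000; V(3,1) = max -> 0.960911
  V(3,2) = exp(-r*dt) * [p*2.680000 + (1-p)*17.213314] = 7.816902; exercise = 10.280412; V(3,2) = max -> 10.280412
  V(3,3) = exp(-r*dt) * [p*17.213314 + (1-p)*29.305940] = 21.073822; exercise = 23.537332; V(3,3) = max -> 23.537332
  V(2,0) = exp(-r*dt) * [p*0.000000 + (1-p)*0.960911] = 0.344533; exercise = 0.000000; V(2,0) = max -> 0.344533
  V(2,1) = exp(-r*dt) * [p*0.960911 + (1-p)*10.280412] = 4.275873; exercise = 2.680000; V(2,1) = max -> 4.275873
  V(2,2) = exp(-r*dt) * [p*10.280412 + (1-p)*23.537332] = 14.749804; exercise = 17.213314; V(2,2) = max -> 17.213314
  V(1,0) = exp(-r*dt) * [p*0.344533 + (1-p)*4.275873] = 1.744597; exercise = 0.000000; V(1,0) = max -> 1.744597
  V(1,1) = exp(-r*dt) * [p*4.275873 + (1-p)*17.213314] = 8.796512; exercise = 10.280412; V(1,1) = max -> 10.280412
  V(0,0) = exp(-r*dt) * [p*1.744597 + (1-p)*10.280412] = 4.756931; exercise = 2.680000; V(0,0) = max -> 4.756931

Answer: Price = V(0,0) = 4.7569


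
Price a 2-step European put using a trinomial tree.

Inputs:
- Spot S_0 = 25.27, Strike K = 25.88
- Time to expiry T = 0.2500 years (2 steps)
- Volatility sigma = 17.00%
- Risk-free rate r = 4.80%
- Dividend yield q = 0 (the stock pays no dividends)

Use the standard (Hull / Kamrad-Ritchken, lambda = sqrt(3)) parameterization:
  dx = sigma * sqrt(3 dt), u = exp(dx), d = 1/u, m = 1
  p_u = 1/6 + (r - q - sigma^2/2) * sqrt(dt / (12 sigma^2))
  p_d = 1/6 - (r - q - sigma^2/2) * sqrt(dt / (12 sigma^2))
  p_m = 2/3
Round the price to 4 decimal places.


Answer: Price = V(0,0) = 1.0146

Derivation:
dt = T/N = 0.125000; dx = sigma*sqrt(3*dt) = 0.104103
u = exp(dx) = 1.109715; d = 1/u = 0.901132
p_u = 0.186809, p_m = 0.666667, p_d = 0.146524
Discount per step: exp(-r*dt) = 0.994018
Stock lattice S(k, j) with j the centered position index:
  k=0: S(0,+0) = 25.2700
  k=1: S(1,-1) = 22.7716; S(1,+0) = 25.2700; S(1,+1) = 28.0425
  k=2: S(2,-2) = 20.5202; S(2,-1) = 22.7716; S(2,+0) = 25.2700; S(2,+1) = 28.0425; S(2,+2) = 31.1192
Terminal payoffs V(N, j) = max(K - S_T, 0):
  V(2,-2) = 5.359769; V(2,-1) = 3.108389; V(2,+0) = 0.610000; V(2,+1) = 0.000000; V(2,+2) = 0.000000
Backward induction: V(k, j) = exp(-r*dt) * [p_u * V(k+1, j+1) + p_m * V(k+1, j) + p_d * V(k+1, j-1)]
  V(1,-1) = exp(-r*dt) * [p_u*0.610000 + p_m*3.108389 + p_d*5.359769] = 2.953774
  V(1,+0) = exp(-r*dt) * [p_u*0.000000 + p_m*0.610000 + p_d*3.108389] = 0.856964
  V(1,+1) = exp(-r*dt) * [p_u*0.000000 + p_m*0.000000 + p_d*0.610000] = 0.088845
  V(0,+0) = exp(-r*dt) * [p_u*0.088845 + p_m*0.856964 + p_d*2.953774] = 1.014601


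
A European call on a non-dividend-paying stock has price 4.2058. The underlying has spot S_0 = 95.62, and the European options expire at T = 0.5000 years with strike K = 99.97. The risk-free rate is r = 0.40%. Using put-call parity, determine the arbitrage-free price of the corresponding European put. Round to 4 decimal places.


Answer: Put price = 8.3561

Derivation:
Put-call parity: C - P = S_0 * exp(-qT) - K * exp(-rT).
S_0 * exp(-qT) = 95.6200 * 1.00000000 = 95.62000000
K * exp(-rT) = 99.9700 * 0.99800200 = 99.77025981
P = C - S*exp(-qT) + K*exp(-rT)
P = 4.2058 - 95.62000000 + 99.77025981 = 8.3561


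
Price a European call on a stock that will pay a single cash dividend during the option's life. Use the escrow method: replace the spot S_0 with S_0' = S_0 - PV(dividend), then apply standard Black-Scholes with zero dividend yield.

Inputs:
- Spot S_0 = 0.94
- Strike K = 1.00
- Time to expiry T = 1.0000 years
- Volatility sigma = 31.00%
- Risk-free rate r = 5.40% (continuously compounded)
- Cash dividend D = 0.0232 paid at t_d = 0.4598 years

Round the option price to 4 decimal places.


Answer: Price = 0.1004

Derivation:
PV(D) = D * exp(-r * t_d) = 0.0232 * 0.97547651 = 0.02263106
S_0' = S_0 - PV(D) = 0.9400 - 0.02263106 = 0.91736894
d1 = (ln(S_0'/K) + (r + sigma^2/2)*T) / (sigma*sqrt(T)) = 0.05098210
d2 = d1 - sigma*sqrt(T) = -0.25901790
exp(-rT) = 0.94743211
N(d1) = 0.52033011; N(d2) = 0.39781072
C = S_0' * N(d1) - K * exp(-rT) * N(d2) = 0.91736894 * 0.52033011 - 1.0000 * 0.94743211 * 0.39781072 = 0.1004


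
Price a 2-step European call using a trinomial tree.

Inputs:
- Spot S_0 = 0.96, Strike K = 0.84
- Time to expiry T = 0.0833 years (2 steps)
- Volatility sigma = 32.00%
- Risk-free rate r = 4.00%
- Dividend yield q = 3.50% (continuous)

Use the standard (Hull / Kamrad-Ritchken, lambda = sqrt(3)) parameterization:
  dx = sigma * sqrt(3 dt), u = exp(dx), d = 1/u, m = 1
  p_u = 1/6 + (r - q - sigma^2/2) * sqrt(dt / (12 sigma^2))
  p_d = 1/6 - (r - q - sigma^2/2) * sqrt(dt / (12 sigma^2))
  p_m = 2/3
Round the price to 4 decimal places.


dt = T/N = 0.041650; dx = sigma*sqrt(3*dt) = 0.113114
u = exp(dx) = 1.119760; d = 1/u = 0.893048
p_u = 0.158161, p_m = 0.666667, p_d = 0.175172
Discount per step: exp(-r*dt) = 0.998335
Stock lattice S(k, j) with j the centered position index:
  k=0: S(0,+0) = 0.9600
  k=1: S(1,-1) = 0.8573; S(1,+0) = 0.9600; S(1,+1) = 1.0750
  k=2: S(2,-2) = 0.7656; S(2,-1) = 0.8573; S(2,+0) = 0.9600; S(2,+1) = 1.0750; S(2,+2) = 1.2037
Terminal payoffs V(N, j) = max(S_T - K, 0):
  V(2,-2) = 0.000000; V(2,-1) = 0.017327; V(2,+0) = 0.120000; V(2,+1) = 0.234970; V(2,+2) = 0.363708
Backward induction: V(k, j) = exp(-r*dt) * [p_u * V(k+1, j+1) + p_m * V(k+1, j) + p_d * V(k+1, j-1)]
  V(1,-1) = exp(-r*dt) * [p_u*0.120000 + p_m*0.017327 + p_d*0.000000] = 0.030479
  V(1,+0) = exp(-r*dt) * [p_u*0.234970 + p_m*0.120000 + p_d*0.017327] = 0.119998
  V(1,+1) = exp(-r*dt) * [p_u*0.363708 + p_m*0.234970 + p_d*0.120000] = 0.234800
  V(0,+0) = exp(-r*dt) * [p_u*0.234800 + p_m*0.119998 + p_d*0.030479] = 0.122270

Answer: Price = V(0,0) = 0.1223


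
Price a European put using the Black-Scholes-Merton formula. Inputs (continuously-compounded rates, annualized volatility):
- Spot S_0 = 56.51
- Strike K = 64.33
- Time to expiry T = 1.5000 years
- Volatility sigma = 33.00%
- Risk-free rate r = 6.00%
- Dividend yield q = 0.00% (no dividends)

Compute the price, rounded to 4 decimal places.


d1 = (ln(S/K) + (r - q + 0.5*sigma^2) * T) / (sigma * sqrt(T)) = 0.10408235
d2 = d1 - sigma * sqrt(T) = -0.30008345
exp(-rT) = 0.91393119; exp(-qT) = 1.00000000
P = K * exp(-rT) * N(-d2) - S_0 * exp(-qT) * N(-d1)
N(-d1) = 0.45855200; N(-d2) = 0.61794325
P = 64.3300 * 0.91393119 * 0.61794325 - 56.5100 * 1.00000000 * 0.45855200 = 10.4181

Answer: Price = 10.4181


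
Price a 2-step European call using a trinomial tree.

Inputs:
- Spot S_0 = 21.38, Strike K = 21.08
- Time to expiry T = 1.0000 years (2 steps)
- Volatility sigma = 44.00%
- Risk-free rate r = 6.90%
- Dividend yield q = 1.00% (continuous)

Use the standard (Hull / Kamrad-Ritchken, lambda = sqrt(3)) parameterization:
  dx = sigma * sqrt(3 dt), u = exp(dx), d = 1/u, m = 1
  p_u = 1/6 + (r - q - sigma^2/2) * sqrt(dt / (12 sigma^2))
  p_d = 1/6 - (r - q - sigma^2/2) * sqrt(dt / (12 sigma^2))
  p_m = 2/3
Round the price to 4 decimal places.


dt = T/N = 0.500000; dx = sigma*sqrt(3*dt) = 0.538888
u = exp(dx) = 1.714099; d = 1/u = 0.583397
p_u = 0.149131, p_m = 0.666667, p_d = 0.184203
Discount per step: exp(-r*dt) = 0.966088
Stock lattice S(k, j) with j the centered position index:
  k=0: S(0,+0) = 21.3800
  k=1: S(1,-1) = 12.4730; S(1,+0) = 21.3800; S(1,+1) = 36.6474
  k=2: S(2,-2) = 7.2767; S(2,-1) = 12.4730; S(2,+0) = 21.3800; S(2,+1) = 36.6474; S(2,+2) = 62.8174
Terminal payoffs V(N, j) = max(S_T - K, 0):
  V(2,-2) = 0.000000; V(2,-1) = 0.000000; V(2,+0) = 0.300000; V(2,+1) = 15.567443; V(2,+2) = 41.737355
Backward induction: V(k, j) = exp(-r*dt) * [p_u * V(k+1, j+1) + p_m * V(k+1, j) + p_d * V(k+1, j-1)]
  V(1,-1) = exp(-r*dt) * [p_u*0.300000 + p_m*0.000000 + p_d*0.000000] = 0.043222
  V(1,+0) = exp(-r*dt) * [p_u*15.567443 + p_m*0.300000 + p_d*0.000000] = 2.436070
  V(1,+1) = exp(-r*dt) * [p_u*41.737355 + p_m*15.567443 + p_d*0.300000] = 16.092975
  V(0,+0) = exp(-r*dt) * [p_u*16.092975 + p_m*2.436070 + p_d*0.043222] = 3.895232

Answer: Price = V(0,0) = 3.8952


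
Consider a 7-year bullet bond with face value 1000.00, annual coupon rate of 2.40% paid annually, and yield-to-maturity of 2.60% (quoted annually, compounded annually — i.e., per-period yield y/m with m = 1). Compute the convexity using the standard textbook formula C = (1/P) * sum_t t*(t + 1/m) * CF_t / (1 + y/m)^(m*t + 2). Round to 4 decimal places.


Answer: Convexity = 48.3896

Derivation:
Coupon per period c = face * coupon_rate / m = 24.000000
Periods per year m = 1; per-period yield y/m = 0.026000
Number of cashflows N = 7
Cashflows (t years, CF_t, discount factor 1/(1+y/m)^(m*t), PV):
  t = 1.0000: CF_t = 24.000000, DF = 0.974659, PV = 23.391813
  t = 2.0000: CF_t = 24.000000, DF = 0.949960, PV = 22.799038
  t = 3.0000: CF_t = 24.000000, DF = 0.925887, PV = 22.221284
  t = 4.0000: CF_t = 24.000000, DF = 0.902424, PV = 21.658172
  t = 5.0000: CF_t = 24.000000, DF = 0.879555, PV = 21.109329
  t = 6.0000: CF_t = 24.000000, DF = 0.857266, PV = 20.574395
  t = 7.0000: CF_t = 1024.000000, DF = 0.835542, PV = 855.595381
Price P = sum_t PV_t = 987.349413
Convexity numerator sum_t t*(t + 1/m) * CF_t / (1+y/m)^(m*t + 2):
  t = 1.0000: term = 44.442569
  t = 2.0000: term = 129.949032
  t = 3.0000: term = 253.311953
  t = 4.0000: term = 411.487903
  t = 5.0000: term = 601.590502
  t = 6.0000: term = 820.883726
  t = 7.0000: term = 45515.753491
Convexity = (1/P) * sum = 47777.419177 / 987.349413 = 48.389576


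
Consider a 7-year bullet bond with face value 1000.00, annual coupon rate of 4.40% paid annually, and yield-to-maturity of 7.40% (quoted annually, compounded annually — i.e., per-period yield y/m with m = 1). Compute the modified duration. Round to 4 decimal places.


Answer: Modified duration = 5.6669

Derivation:
Coupon per period c = face * coupon_rate / m = 44.000000
Periods per year m = 1; per-period yield y/m = 0.074000
Number of cashflows N = 7
Cashflows (t years, CF_t, discount factor 1/(1+y/m)^(m*t), PV):
  t = 1.0000: CF_t = 44.000000, DF = 0.931099, PV = 40.968343
  t = 2.0000: CF_t = 44.000000, DF = 0.866945, PV = 38.145570
  t = 3.0000: CF_t = 44.000000, DF = 0.807211, PV = 35.517291
  t = 4.0000: CF_t = 44.000000, DF = 0.751593, PV = 33.070103
  t = 5.0000: CF_t = 44.000000, DF = 0.699808, PV = 30.791530
  t = 6.0000: CF_t = 44.000000, DF = 0.651590, PV = 28.669953
  t = 7.0000: CF_t = 1044.000000, DF = 0.606694, PV = 633.389018
Price P = sum_t PV_t = 840.551809
First compute Macaulay numerator sum_t t * PV_t:
  t * PV_t at t = 1.0000: 40.968343
  t * PV_t at t = 2.0000: 76.291141
  t * PV_t at t = 3.0000: 106.551873
  t * PV_t at t = 4.0000: 132.280413
  t * PV_t at t = 5.0000: 153.957650
  t * PV_t at t = 6.0000: 172.019721
  t * PV_t at t = 7.0000: 4433.723126
Macaulay duration D = 5115.792267 / 840.551809 = 6.086231
Modified duration = D / (1 + y/m) = 6.086231 / (1 + 0.074000) = 5.666882


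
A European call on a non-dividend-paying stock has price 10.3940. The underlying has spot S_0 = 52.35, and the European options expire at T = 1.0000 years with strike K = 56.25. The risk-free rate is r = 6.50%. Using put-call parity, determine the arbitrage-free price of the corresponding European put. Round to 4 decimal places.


Put-call parity: C - P = S_0 * exp(-qT) - K * exp(-rT).
S_0 * exp(-qT) = 52.3500 * 1.00000000 = 52.35000000
K * exp(-rT) = 56.2500 * 0.93706746 = 52.71004481
P = C - S*exp(-qT) + K*exp(-rT)
P = 10.3940 - 52.35000000 + 52.71004481 = 10.7540

Answer: Put price = 10.7540


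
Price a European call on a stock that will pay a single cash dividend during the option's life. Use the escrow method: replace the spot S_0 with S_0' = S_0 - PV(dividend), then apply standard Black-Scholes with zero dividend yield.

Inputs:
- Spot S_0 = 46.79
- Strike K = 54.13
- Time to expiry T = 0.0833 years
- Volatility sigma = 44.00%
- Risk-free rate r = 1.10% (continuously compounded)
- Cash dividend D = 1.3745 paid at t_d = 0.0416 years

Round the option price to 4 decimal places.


PV(D) = D * exp(-r * t_d) = 1.3745 * 0.99954250 = 1.37387117
S_0' = S_0 - PV(D) = 46.7900 - 1.37387117 = 45.41612883
d1 = (ln(S_0'/K) + (r + sigma^2/2)*T) / (sigma*sqrt(T)) = -1.31143673
d2 = d1 - sigma*sqrt(T) = -1.43842838
exp(-rT) = 0.99908412
N(d1) = 0.09485513; N(d2) = 0.07515627
C = S_0' * N(d1) - K * exp(-rT) * N(d2) = 45.41612883 * 0.09485513 - 54.1300 * 0.99908412 * 0.07515627 = 0.2435

Answer: Price = 0.2435


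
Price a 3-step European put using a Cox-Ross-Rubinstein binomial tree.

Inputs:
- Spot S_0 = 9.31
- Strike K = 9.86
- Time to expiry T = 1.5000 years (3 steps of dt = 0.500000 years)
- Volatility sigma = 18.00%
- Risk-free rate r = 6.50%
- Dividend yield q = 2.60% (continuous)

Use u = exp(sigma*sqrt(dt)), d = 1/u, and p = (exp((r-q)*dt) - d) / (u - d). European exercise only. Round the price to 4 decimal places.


dt = T/N = 0.500000
u = exp(sigma*sqrt(dt)) = 1.135734; d = 1/u = 0.880488
p = (exp((r-q)*dt) - d) / (u - d) = 0.545370
Discount per step: exp(-r*dt) = 0.968022
Stock lattice S(k, i) with i counting down-moves:
  k=0: S(0,0) = 9.3100
  k=1: S(1,0) = 10.5737; S(1,1) = 8.1973
  k=2: S(2,0) = 12.0089; S(2,1) = 9.3100; S(2,2) = 7.2177
  k=3: S(3,0) = 13.6389; S(3,1) = 10.5737; S(3,2) = 8.1973; S(3,3) = 6.3551
Terminal payoffs V(N, i) = max(K - S_T, 0):
  V(3,0) = 0.000000; V(3,1) = 0.000000; V(3,2) = 1.662659; V(3,3) = 3.504939
Backward induction: V(k, i) = exp(-r*dt) * [p * V(k+1, i) + (1-p) * V(k+1, i+1)].
  V(2,0) = exp(-r*dt) * [p*0.000000 + (1-p)*0.000000] = 0.000000
  V(2,1) = exp(-r*dt) * [p*0.000000 + (1-p)*1.662659] = 0.731723
  V(2,2) = exp(-r*dt) * [p*1.662659 + (1-p)*3.504939] = 2.420265
  V(1,0) = exp(-r*dt) * [p*0.000000 + (1-p)*0.731723] = 0.322026
  V(1,1) = exp(-r*dt) * [p*0.731723 + (1-p)*2.420265] = 1.451439
  V(0,0) = exp(-r*dt) * [p*0.322026 + (1-p)*1.451439] = 0.808774

Answer: Price = V(0,0) = 0.8088


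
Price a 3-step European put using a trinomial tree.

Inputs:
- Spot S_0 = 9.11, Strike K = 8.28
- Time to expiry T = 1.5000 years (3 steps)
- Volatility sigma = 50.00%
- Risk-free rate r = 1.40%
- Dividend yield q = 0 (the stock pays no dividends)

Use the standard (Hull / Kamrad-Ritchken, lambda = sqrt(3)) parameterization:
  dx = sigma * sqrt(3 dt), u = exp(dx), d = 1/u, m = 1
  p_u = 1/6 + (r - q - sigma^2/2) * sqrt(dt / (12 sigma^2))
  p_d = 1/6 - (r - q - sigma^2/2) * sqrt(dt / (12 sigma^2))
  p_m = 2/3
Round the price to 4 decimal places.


Answer: Price = V(0,0) = 1.5353

Derivation:
dt = T/N = 0.500000; dx = sigma*sqrt(3*dt) = 0.612372
u = exp(dx) = 1.844803; d = 1/u = 0.542063
p_u = 0.121351, p_m = 0.666667, p_d = 0.211982
Discount per step: exp(-r*dt) = 0.993024
Stock lattice S(k, j) with j the centered position index:
  k=0: S(0,+0) = 9.1100
  k=1: S(1,-1) = 4.9382; S(1,+0) = 9.1100; S(1,+1) = 16.8062
  k=2: S(2,-2) = 2.6768; S(2,-1) = 4.9382; S(2,+0) = 9.1100; S(2,+1) = 16.8062; S(2,+2) = 31.0040
  k=3: S(3,-3) = 1.4510; S(3,-2) = 2.6768; S(3,-1) = 4.9382; S(3,+0) = 9.1100; S(3,+1) = 16.8062; S(3,+2) = 31.0040; S(3,+3) = 57.1963
Terminal payoffs V(N, j) = max(K - S_T, 0):
  V(3,-3) = 6.828996; V(3,-2) = 5.603185; V(3,-1) = 3.341803; V(3,+0) = 0.000000; V(3,+1) = 0.000000; V(3,+2) = 0.000000; V(3,+3) = 0.000000
Backward induction: V(k, j) = exp(-r*dt) * [p_u * V(k+1, j+1) + p_m * V(k+1, j) + p_d * V(k+1, j-1)]
  V(2,-2) = exp(-r*dt) * [p_u*3.341803 + p_m*5.603185 + p_d*6.828996] = 5.549630
  V(2,-1) = exp(-r*dt) * [p_u*0.000000 + p_m*3.341803 + p_d*5.603185] = 3.391818
  V(2,+0) = exp(-r*dt) * [p_u*0.000000 + p_m*0.000000 + p_d*3.341803] = 0.703461
  V(2,+1) = exp(-r*dt) * [p_u*0.000000 + p_m*0.000000 + p_d*0.000000] = 0.000000
  V(2,+2) = exp(-r*dt) * [p_u*0.000000 + p_m*0.000000 + p_d*0.000000] = 0.000000
  V(1,-1) = exp(-r*dt) * [p_u*0.703461 + p_m*3.391818 + p_d*5.549630] = 3.498426
  V(1,+0) = exp(-r*dt) * [p_u*0.000000 + p_m*0.703461 + p_d*3.391818] = 1.179693
  V(1,+1) = exp(-r*dt) * [p_u*0.000000 + p_m*0.000000 + p_d*0.703461] = 0.148081
  V(0,+0) = exp(-r*dt) * [p_u*0.148081 + p_m*1.179693 + p_d*3.498426] = 1.535251


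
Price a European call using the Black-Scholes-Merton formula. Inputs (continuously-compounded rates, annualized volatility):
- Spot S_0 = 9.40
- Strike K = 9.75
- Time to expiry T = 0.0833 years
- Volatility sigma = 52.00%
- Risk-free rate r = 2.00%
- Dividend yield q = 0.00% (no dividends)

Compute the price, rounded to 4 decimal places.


Answer: Price = 0.4207

Derivation:
d1 = (ln(S/K) + (r - q + 0.5*sigma^2) * T) / (sigma * sqrt(T)) = -0.15744450
d2 = d1 - sigma * sqrt(T) = -0.30752555
exp(-rT) = 0.99833539; exp(-qT) = 1.00000000
C = S_0 * exp(-qT) * N(d1) - K * exp(-rT) * N(d2)
N(d1) = 0.43744727; N(d2) = 0.37922169
C = 9.4000 * 1.00000000 * 0.43744727 - 9.7500 * 0.99833539 * 0.37922169 = 0.4207


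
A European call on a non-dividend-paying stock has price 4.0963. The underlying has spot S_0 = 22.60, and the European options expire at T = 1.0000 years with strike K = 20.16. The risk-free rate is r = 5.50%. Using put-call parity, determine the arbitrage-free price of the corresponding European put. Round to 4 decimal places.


Answer: Put price = 0.5774

Derivation:
Put-call parity: C - P = S_0 * exp(-qT) - K * exp(-rT).
S_0 * exp(-qT) = 22.6000 * 1.00000000 = 22.60000000
K * exp(-rT) = 20.1600 * 0.94648515 = 19.08114058
P = C - S*exp(-qT) + K*exp(-rT)
P = 4.0963 - 22.60000000 + 19.08114058 = 0.5774


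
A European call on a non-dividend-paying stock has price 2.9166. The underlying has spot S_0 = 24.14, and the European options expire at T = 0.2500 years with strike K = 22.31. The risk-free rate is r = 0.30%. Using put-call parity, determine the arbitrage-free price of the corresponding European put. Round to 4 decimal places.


Answer: Put price = 1.0699

Derivation:
Put-call parity: C - P = S_0 * exp(-qT) - K * exp(-rT).
S_0 * exp(-qT) = 24.1400 * 1.00000000 = 24.14000000
K * exp(-rT) = 22.3100 * 0.99925028 = 22.29327377
P = C - S*exp(-qT) + K*exp(-rT)
P = 2.9166 - 24.14000000 + 22.29327377 = 1.0699


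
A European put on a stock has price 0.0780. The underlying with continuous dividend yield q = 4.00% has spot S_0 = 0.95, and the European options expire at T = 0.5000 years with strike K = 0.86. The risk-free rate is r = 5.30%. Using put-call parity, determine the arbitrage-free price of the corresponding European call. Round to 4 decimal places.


Answer: Call price = 0.1717

Derivation:
Put-call parity: C - P = S_0 * exp(-qT) - K * exp(-rT).
S_0 * exp(-qT) = 0.9500 * 0.98019867 = 0.93118874
K * exp(-rT) = 0.8600 * 0.97384804 = 0.83750932
C = P + S*exp(-qT) - K*exp(-rT)
C = 0.0780 + 0.93118874 - 0.83750932 = 0.1717


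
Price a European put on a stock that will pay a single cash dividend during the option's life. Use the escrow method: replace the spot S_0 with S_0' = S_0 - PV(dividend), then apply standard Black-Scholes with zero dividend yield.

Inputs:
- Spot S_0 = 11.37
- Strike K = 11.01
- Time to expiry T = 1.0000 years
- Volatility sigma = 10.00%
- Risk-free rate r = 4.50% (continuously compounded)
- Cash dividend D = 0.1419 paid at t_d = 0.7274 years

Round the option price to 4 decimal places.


Answer: Price = 0.1688

Derivation:
PV(D) = D * exp(-r * t_d) = 0.1419 * 0.96779693 = 0.13733038
S_0' = S_0 - PV(D) = 11.3700 - 0.13733038 = 11.23266962
d1 = (ln(S_0'/K) + (r + sigma^2/2)*T) / (sigma*sqrt(T)) = 0.70022512
d2 = d1 - sigma*sqrt(T) = 0.60022512
exp(-rT) = 0.95599748
N(-d1) = 0.24189336; N(-d2) = 0.27417811
P = K * exp(-rT) * N(-d2) - S_0' * N(-d1) = 11.0100 * 0.95599748 * 0.27417811 - 11.23266962 * 0.24189336 = 0.1688


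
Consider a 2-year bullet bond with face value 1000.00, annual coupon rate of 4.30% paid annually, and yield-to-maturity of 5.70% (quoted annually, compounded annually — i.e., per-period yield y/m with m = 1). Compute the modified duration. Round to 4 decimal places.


Coupon per period c = face * coupon_rate / m = 43.000000
Periods per year m = 1; per-period yield y/m = 0.057000
Number of cashflows N = 2
Cashflows (t years, CF_t, discount factor 1/(1+y/m)^(m*t), PV):
  t = 1.0000: CF_t = 43.000000, DF = 0.946074, PV = 40.681173
  t = 2.0000: CF_t = 1043.000000, DF = 0.895056, PV = 933.543015
Price P = sum_t PV_t = 974.224188
First compute Macaulay numerator sum_t t * PV_t:
  t * PV_t at t = 1.0000: 40.681173
  t * PV_t at t = 2.0000: 1867.086030
Macaulay duration D = 1907.767203 / 974.224188 = 1.958242
Modified duration = D / (1 + y/m) = 1.958242 / (1 + 0.057000) = 1.852642

Answer: Modified duration = 1.8526


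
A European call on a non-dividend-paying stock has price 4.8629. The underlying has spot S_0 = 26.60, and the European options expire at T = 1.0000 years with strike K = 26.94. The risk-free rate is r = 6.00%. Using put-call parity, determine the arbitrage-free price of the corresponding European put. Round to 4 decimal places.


Answer: Put price = 3.6340

Derivation:
Put-call parity: C - P = S_0 * exp(-qT) - K * exp(-rT).
S_0 * exp(-qT) = 26.6000 * 1.00000000 = 26.60000000
K * exp(-rT) = 26.9400 * 0.94176453 = 25.37113653
P = C - S*exp(-qT) + K*exp(-rT)
P = 4.8629 - 26.60000000 + 25.37113653 = 3.6340


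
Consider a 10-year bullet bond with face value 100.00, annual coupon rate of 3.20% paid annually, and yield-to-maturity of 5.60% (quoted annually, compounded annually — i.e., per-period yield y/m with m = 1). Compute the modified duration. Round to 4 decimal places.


Answer: Modified duration = 8.0981

Derivation:
Coupon per period c = face * coupon_rate / m = 3.200000
Periods per year m = 1; per-period yield y/m = 0.056000
Number of cashflows N = 10
Cashflows (t years, CF_t, discount factor 1/(1+y/m)^(m*t), PV):
  t = 1.0000: CF_t = 3.200000, DF = 0.946970, PV = 3.030303
  t = 2.0000: CF_t = 3.200000, DF = 0.896752, PV = 2.869605
  t = 3.0000: CF_t = 3.200000, DF = 0.849197, PV = 2.717429
  t = 4.0000: CF_t = 3.200000, DF = 0.804163, PV = 2.573323
  t = 5.0000: CF_t = 3.200000, DF = 0.761518, PV = 2.436859
  t = 6.0000: CF_t = 3.200000, DF = 0.721135, PV = 2.307632
  t = 7.0000: CF_t = 3.200000, DF = 0.682893, PV = 2.185257
  t = 8.0000: CF_t = 3.200000, DF = 0.646679, PV = 2.069372
  t = 9.0000: CF_t = 3.200000, DF = 0.612385, PV = 1.959633
  t = 10.0000: CF_t = 103.200000, DF = 0.579910, PV = 59.846742
Price P = sum_t PV_t = 81.996155
First compute Macaulay numerator sum_t t * PV_t:
  t * PV_t at t = 1.0000: 3.030303
  t * PV_t at t = 2.0000: 5.739210
  t * PV_t at t = 3.0000: 8.152287
  t * PV_t at t = 4.0000: 10.293292
  t * PV_t at t = 5.0000: 12.184295
  t * PV_t at t = 6.0000: 13.845789
  t * PV_t at t = 7.0000: 15.296800
  t * PV_t at t = 8.0000: 16.554978
  t * PV_t at t = 9.0000: 17.636696
  t * PV_t at t = 10.0000: 598.467423
Macaulay duration D = 701.201074 / 81.996155 = 8.551634
Modified duration = D / (1 + y/m) = 8.551634 / (1 + 0.056000) = 8.098138
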